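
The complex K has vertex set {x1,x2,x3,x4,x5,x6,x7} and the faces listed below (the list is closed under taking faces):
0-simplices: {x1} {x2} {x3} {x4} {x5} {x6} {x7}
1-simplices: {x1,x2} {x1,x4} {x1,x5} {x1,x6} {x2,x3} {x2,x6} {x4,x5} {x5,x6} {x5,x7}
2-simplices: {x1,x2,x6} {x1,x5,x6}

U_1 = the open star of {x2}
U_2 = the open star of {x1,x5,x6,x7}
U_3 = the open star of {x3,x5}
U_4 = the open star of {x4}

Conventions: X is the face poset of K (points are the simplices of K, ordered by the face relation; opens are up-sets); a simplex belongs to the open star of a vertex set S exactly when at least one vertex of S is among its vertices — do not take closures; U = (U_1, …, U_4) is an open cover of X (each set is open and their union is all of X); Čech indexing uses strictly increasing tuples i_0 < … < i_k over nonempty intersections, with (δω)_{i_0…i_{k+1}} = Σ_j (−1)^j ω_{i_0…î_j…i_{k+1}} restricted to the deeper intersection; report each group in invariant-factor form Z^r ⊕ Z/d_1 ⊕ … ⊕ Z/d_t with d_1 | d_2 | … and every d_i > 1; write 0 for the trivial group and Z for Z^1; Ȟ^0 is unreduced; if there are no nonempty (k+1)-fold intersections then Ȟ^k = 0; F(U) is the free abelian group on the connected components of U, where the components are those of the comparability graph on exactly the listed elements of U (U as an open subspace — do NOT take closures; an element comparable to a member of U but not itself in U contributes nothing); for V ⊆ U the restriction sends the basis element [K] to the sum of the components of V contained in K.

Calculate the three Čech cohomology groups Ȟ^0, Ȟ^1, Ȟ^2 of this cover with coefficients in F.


Ȟ^0 ≅ Z, Ȟ^1 ≅ Z and Ȟ^2 ≅ 0

cover nerve:
  U1={{x2},{x1,x2},{x2,x3},{x2,x6},{x1,x2,x6}} U2={{x1},{x5},{x6},{x7},{x1,x2},{x1,x4},{x1,x5},{x1,x6},{x2,x6},{x4,x5},{x5,x6},{x5,x7},{x1,x2,x6},{x1,x5,x6}} U3={{x3},{x5},{x1,x5},{x2,x3},{x4,x5},{x5,x6},{x5,x7},{x1,x5,x6}} U4={{x4},{x1,x4},{x4,x5}}
  U12={{x1,x2},{x2,x6},{x1,x2,x6}} U13={{x2,x3}} U23={{x5},{x1,x5},{x4,x5},{x5,x6},{x5,x7},{x1,x5,x6}} U24={{x1,x4},{x4,x5}} U34={{x4,x5}}
  U234={{x4,x5}}
components per intersection:
  U1: {{x2},{x1,x2},{x2,x3},{x2,x6},{x1,x2,x6}}
  U2: {{x1},{x5},{x6},{x7},{x1,x2},{x1,x4},{x1,x5},{x1,x6},{x2,x6},{x4,x5},{x5,x6},{x5,x7},{x1,x2,x6},{x1,x5,x6}}
  U3: {{x3},{x2,x3}} {{x5},{x1,x5},{x4,x5},{x5,x6},{x5,x7},{x1,x5,x6}}
  U4: {{x4},{x1,x4},{x4,x5}}
  U12: {{x1,x2},{x2,x6},{x1,x2,x6}}
  U13: {{x2,x3}}
  U23: {{x5},{x1,x5},{x4,x5},{x5,x6},{x5,x7},{x1,x5,x6}}
  U24: {{x1,x4}} {{x4,x5}}
  U34: {{x4,x5}}
  U234: {{x4,x5}}
C dims 5,6,1; δ0: rk 4, SNF 1^4; δ1: rk 1, SNF 1^1
Ȟ^0: (5−4)−0=1 ⇒ Z
Ȟ^1: (6−1)−4=1 ⇒ Z
Ȟ^2: (1−0)−1=0 ⇒ 0


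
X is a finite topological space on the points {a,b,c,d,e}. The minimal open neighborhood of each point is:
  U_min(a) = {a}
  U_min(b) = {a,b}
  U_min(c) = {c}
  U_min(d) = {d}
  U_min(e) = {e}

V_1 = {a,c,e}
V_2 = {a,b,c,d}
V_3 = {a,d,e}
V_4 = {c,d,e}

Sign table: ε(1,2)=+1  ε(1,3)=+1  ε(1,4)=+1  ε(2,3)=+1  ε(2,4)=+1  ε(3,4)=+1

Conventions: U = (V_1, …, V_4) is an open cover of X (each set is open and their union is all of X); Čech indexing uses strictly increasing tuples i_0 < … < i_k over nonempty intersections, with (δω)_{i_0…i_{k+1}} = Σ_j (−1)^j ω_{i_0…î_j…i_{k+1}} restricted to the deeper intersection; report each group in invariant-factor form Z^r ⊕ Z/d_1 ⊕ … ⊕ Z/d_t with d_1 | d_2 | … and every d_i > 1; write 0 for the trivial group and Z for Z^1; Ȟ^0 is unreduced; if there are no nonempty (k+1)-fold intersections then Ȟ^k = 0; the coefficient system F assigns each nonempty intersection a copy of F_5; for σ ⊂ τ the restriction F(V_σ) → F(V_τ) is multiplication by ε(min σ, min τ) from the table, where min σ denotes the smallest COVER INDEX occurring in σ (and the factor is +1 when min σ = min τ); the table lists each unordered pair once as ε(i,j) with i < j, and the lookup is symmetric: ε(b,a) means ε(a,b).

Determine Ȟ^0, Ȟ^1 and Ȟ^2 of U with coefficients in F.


Ȟ^0 = Z/5; Ȟ^1 = 0; Ȟ^2 = Z/5

intersection data:
  V12={a,c} V13={a,e} V14={c,e} V23={a,d} V24={c,d} V34={d,e}
  V123={a} V124={c} V134={e} V234={d}
C dims 4,6,4; δ0: rk_F5 3; δ1: rk_F5 3
Ȟ^0 = (4 − 3) − 0 = 1, so Ȟ^0 ≅ Z/5
Ȟ^1 = (6 − 3) − 3 = 0, so Ȟ^1 ≅ 0
Ȟ^2 = (4 − 0) − 3 = 1, so Ȟ^2 ≅ Z/5


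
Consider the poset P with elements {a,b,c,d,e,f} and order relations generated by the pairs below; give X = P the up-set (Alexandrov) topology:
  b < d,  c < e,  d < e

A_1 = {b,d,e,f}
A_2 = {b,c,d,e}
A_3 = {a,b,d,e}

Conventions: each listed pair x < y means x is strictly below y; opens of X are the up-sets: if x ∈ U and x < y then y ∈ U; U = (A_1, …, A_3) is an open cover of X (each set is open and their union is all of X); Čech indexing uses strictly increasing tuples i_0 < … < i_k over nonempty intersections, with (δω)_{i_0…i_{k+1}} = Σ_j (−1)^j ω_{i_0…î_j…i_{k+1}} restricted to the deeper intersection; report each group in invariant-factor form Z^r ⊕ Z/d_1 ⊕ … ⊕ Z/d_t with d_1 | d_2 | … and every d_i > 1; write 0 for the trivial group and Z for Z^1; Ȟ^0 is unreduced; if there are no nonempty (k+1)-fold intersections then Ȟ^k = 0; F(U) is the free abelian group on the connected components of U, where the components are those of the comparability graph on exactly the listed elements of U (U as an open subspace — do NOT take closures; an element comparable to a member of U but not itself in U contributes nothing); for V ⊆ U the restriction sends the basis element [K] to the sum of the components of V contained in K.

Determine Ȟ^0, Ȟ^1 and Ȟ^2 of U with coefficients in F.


Ȟ^0 = Z^3,  Ȟ^1 = 0,  Ȟ^2 = 0

nerve of the cover:
  A12={b,d,e} A13={b,d,e} A23={b,d,e}
  A123={b,d,e}
components per intersection:
  A1: {b,d,e} {f}
  A2: {b,c,d,e}
  A3: {a} {b,d,e}
  A12: {b,d,e}
  A13: {b,d,e}
  A23: {b,d,e}
  A123: {b,d,e}
C dims 5,3,1; δ0: rk 2, SNF 1^2; δ1: rk 1, SNF 1^1
Ȟ^0 = (5 − 2) − 0 = 3, so Ȟ^0 ≅ Z^3
Ȟ^1 = (3 − 1) − 2 = 0, so Ȟ^1 ≅ 0
Ȟ^2 = (1 − 0) − 1 = 0, so Ȟ^2 ≅ 0


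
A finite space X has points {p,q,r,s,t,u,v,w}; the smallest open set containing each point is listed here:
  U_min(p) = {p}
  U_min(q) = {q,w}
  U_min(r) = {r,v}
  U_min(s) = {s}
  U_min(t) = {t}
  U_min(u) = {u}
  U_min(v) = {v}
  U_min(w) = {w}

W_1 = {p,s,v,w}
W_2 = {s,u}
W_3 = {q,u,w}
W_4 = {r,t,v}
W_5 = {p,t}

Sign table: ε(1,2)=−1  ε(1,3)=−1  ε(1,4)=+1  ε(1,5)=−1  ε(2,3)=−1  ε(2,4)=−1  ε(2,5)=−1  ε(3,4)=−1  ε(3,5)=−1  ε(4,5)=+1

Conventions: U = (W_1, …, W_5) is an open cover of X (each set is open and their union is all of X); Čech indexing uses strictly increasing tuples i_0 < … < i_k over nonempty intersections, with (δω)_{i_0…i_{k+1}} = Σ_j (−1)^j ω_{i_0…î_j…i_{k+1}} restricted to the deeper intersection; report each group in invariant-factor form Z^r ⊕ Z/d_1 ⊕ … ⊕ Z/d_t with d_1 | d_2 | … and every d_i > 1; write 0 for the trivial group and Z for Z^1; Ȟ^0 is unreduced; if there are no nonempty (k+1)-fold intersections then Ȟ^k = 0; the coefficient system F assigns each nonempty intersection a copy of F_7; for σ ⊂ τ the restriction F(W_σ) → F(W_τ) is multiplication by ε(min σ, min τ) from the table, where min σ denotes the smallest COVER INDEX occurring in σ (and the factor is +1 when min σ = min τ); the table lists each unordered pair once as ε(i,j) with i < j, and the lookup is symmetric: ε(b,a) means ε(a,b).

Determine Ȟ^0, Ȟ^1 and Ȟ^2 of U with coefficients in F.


Ȟ^0(U;F) ≅ 0; Ȟ^1(U;F) ≅ Z/7; Ȟ^2(U;F) ≅ 0

nonempty overlaps:
  W12={s} W13={w} W14={v} W15={p} W23={u} W45={t}
C dims 5,6; δ0: rk_F7 5
degree 0: 5−5−0 = 0 → Ȟ^0 ≅ 0
degree 1: 6−0−5 = 1 → Ȟ^1 ≅ Z/7
degree 2: 0−0−0 = 0 → Ȟ^2 ≅ 0


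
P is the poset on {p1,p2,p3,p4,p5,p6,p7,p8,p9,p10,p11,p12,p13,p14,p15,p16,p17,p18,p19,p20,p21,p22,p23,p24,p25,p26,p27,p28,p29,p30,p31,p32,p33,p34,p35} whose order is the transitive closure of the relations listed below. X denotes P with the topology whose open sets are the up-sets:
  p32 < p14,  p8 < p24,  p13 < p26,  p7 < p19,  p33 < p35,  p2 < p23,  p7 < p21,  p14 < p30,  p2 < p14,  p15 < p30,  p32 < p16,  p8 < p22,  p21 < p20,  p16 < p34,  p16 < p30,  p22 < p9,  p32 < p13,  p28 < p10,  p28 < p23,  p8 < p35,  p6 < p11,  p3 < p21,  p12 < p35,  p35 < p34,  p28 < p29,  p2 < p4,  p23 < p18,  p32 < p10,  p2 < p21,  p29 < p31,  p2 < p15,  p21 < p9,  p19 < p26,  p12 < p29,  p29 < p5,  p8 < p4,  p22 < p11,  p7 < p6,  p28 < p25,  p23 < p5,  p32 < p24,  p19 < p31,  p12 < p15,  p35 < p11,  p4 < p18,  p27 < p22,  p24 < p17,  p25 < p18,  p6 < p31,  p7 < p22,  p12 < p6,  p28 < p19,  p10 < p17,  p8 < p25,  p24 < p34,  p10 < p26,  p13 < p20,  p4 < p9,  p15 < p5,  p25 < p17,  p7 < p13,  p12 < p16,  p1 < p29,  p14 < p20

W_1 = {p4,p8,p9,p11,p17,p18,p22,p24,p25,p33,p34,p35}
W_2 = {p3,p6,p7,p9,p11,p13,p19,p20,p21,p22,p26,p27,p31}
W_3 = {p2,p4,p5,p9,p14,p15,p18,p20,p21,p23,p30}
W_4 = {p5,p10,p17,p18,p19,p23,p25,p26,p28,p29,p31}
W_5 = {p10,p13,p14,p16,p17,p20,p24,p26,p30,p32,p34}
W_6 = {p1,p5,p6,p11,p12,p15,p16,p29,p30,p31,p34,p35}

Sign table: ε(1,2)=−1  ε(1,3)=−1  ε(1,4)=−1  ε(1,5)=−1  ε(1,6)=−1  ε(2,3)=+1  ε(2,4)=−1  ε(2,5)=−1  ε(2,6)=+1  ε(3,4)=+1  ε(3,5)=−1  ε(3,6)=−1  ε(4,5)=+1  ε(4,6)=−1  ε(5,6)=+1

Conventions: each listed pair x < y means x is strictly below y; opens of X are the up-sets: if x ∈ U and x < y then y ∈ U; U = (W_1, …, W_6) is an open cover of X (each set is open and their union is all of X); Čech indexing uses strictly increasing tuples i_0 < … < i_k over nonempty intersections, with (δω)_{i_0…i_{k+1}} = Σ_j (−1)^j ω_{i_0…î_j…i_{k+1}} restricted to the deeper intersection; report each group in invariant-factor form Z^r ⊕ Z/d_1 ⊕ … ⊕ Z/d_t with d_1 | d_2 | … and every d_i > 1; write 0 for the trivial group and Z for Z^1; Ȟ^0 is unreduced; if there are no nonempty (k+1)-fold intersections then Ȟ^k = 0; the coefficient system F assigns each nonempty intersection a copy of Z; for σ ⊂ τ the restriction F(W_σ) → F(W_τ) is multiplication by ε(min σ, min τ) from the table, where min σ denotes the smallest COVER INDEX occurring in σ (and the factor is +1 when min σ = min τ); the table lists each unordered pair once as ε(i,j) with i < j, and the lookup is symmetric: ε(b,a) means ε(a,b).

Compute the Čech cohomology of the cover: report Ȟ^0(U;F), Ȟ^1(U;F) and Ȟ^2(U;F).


Ȟ^0(U;F) ≅ 0; Ȟ^1(U;F) ≅ Z/2; Ȟ^2(U;F) ≅ Z

intersection data:
  W12={p9,p11,p22} W13={p4,p9,p18} W14={p17,p18,p25} W15={p17,p24,p34} W16={p11,p34,p35} W23={p9,p20,p21} W24={p19,p26,p31} W25={p13,p20,p26} W26={p6,p11,p31} W34={p5,p18,p23} W35={p14,p20,p30} W36={p5,p15,p30} W45={p10,p17,p26} W46={p5,p29,p31} W56={p16,p30,p34}
  W123={p9} W126={p11} W134={p18} W145={p17} W156={p34} W235={p20} W245={p26} W246={p31} W346={p5} W356={p30}
C dims 6,15,10; δ0: rk 6, SNF 1^5·2; δ1: rk 9, SNF 1^9
Ȟ^0 = (6 − 6) − 0 = 0, so Ȟ^0 ≅ 0
Ȟ^1 = (15 − 9) − 6 = 0 plus torsion [2], so Ȟ^1 ≅ Z/2
Ȟ^2 = (10 − 0) − 9 = 1, so Ȟ^2 ≅ Z


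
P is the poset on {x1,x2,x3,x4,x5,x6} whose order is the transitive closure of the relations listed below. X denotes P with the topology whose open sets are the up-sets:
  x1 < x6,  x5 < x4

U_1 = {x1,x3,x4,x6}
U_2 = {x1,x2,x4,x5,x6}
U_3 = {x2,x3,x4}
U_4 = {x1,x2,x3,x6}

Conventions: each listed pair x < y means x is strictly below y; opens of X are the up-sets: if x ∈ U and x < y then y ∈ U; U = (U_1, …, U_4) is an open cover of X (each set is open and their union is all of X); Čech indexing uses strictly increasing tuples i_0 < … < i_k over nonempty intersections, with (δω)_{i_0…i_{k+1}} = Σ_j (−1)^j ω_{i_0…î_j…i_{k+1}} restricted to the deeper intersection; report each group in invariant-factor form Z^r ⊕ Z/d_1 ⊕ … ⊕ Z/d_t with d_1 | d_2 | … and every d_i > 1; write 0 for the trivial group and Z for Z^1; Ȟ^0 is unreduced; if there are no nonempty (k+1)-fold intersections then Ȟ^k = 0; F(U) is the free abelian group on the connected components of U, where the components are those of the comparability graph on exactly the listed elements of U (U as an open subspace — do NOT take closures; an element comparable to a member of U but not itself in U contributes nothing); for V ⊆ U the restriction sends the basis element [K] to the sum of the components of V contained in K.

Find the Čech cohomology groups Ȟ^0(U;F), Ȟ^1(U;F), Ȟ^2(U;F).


Ȟ^0 ≅ Z^4; Ȟ^1 ≅ 0; Ȟ^2 ≅ 0

nonempty overlaps:
  U12={x1,x4,x6} U13={x3,x4} U14={x1,x3,x6} U23={x2,x4} U24={x1,x2,x6} U34={x2,x3}
  U123={x4} U124={x1,x6} U134={x3} U234={x2}
components per intersection:
  U1: {x1,x6} {x3} {x4}
  U2: {x1,x6} {x2} {x4,x5}
  U3: {x2} {x3} {x4}
  U4: {x1,x6} {x2} {x3}
  U12: {x1,x6} {x4}
  U13: {x3} {x4}
  U14: {x1,x6} {x3}
  U23: {x2} {x4}
  U24: {x1,x6} {x2}
  U34: {x2} {x3}
  U123: {x4}
  U124: {x1,x6}
  U134: {x3}
  U234: {x2}
C dims 12,12,4; δ0: rk 8, SNF 1^8; δ1: rk 4, SNF 1^4
degree 0: 12−8−0 = 4 → Ȟ^0 ≅ Z^4
degree 1: 12−4−8 = 0 → Ȟ^1 ≅ 0
degree 2: 4−0−4 = 0 → Ȟ^2 ≅ 0


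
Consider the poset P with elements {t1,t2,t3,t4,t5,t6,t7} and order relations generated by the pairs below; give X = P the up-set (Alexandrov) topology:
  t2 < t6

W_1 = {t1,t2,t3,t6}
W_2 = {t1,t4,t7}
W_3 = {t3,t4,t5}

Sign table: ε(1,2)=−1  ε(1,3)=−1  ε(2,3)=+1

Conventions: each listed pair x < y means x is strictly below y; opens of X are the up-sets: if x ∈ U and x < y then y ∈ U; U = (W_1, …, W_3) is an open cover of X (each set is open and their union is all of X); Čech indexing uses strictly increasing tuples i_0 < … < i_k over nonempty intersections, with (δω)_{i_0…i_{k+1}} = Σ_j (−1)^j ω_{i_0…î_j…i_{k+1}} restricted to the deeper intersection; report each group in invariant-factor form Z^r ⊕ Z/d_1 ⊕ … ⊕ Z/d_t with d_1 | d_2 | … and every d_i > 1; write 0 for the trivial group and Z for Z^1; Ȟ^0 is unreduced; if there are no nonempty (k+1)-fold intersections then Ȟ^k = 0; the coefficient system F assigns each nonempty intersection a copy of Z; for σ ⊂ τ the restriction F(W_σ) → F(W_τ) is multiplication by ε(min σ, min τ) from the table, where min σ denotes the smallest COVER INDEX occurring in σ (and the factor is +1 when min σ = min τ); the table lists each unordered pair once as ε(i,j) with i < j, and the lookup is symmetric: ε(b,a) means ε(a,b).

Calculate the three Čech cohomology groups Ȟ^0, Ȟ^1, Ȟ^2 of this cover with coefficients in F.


Ȟ^0 ≅ Z, Ȟ^1 ≅ Z and Ȟ^2 ≅ 0

nonempty overlaps:
  W12={t1} W13={t3} W23={t4}
C dims 3,3; δ0: rk 2, SNF 1^2
degree 0: 3−2−0 = 1 → Ȟ^0 ≅ Z
degree 1: 3−0−2 = 1 → Ȟ^1 ≅ Z
degree 2: 0−0−0 = 0 → Ȟ^2 ≅ 0


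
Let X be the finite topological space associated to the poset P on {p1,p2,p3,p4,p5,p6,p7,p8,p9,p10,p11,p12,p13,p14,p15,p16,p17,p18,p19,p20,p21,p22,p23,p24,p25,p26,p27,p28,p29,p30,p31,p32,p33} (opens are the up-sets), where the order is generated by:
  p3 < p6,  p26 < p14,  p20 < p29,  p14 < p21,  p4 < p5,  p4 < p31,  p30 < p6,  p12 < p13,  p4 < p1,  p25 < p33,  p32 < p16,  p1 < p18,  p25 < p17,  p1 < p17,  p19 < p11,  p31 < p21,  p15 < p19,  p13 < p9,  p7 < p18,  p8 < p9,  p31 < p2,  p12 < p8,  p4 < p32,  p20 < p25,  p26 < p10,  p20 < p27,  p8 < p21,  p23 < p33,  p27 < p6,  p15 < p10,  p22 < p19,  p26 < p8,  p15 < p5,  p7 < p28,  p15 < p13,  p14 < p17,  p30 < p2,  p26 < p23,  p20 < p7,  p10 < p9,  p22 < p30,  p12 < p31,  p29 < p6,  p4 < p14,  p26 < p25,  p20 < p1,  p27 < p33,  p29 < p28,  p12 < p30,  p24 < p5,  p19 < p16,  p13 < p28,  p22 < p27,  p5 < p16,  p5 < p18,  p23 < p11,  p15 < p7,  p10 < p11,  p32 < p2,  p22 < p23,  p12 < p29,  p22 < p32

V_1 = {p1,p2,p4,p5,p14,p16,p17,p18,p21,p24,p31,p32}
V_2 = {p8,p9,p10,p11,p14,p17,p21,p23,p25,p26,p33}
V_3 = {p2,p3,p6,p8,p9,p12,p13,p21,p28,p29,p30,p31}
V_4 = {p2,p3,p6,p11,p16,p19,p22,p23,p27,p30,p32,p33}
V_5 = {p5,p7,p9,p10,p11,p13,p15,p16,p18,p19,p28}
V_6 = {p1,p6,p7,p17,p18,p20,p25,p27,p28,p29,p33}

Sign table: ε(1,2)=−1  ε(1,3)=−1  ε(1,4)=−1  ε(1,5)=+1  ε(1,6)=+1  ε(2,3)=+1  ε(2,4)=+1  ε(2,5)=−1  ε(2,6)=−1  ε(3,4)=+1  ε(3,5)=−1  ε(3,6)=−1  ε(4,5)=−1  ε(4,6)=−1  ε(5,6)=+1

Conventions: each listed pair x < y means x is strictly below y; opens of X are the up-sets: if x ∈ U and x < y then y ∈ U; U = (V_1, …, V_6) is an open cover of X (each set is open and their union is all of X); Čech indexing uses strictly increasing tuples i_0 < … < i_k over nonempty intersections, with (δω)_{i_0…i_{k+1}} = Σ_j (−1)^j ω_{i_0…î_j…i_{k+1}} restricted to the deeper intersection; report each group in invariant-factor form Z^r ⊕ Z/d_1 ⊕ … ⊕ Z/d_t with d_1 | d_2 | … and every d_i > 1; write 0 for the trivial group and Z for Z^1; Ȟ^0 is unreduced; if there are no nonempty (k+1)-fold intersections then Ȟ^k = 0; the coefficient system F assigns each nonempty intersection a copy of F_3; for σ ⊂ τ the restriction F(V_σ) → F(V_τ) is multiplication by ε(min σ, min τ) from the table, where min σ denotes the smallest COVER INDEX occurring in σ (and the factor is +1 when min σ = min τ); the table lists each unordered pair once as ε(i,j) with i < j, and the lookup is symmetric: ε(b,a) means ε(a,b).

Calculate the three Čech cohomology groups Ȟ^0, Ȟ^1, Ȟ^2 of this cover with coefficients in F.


Ȟ^0(U;F) ≅ Z/3; Ȟ^1(U;F) ≅ 0; Ȟ^2(U;F) ≅ 0

nonempty overlaps:
  V12={p14,p17,p21} V13={p2,p21,p31} V14={p2,p16,p32} V15={p5,p16,p18} V16={p1,p17,p18} V23={p8,p9,p21} V24={p11,p23,p33} V25={p9,p10,p11} V26={p17,p25,p33} V34={p2,p3,p6,p30} V35={p9,p13,p28} V36={p6,p28,p29} V45={p11,p16,p19} V46={p6,p27,p33} V56={p7,p18,p28}
  V123={p21} V126={p17} V134={p2} V145={p16} V156={p18} V235={p9} V245={p11} V246={p33} V346={p6} V356={p28}
C dims 6,15,10; δ0: rk_F3 5; δ1: rk_F3 10
degree 0: 6−5−0 = 1 → Ȟ^0 ≅ Z/3
degree 1: 15−10−5 = 0 → Ȟ^1 ≅ 0
degree 2: 10−0−10 = 0 → Ȟ^2 ≅ 0


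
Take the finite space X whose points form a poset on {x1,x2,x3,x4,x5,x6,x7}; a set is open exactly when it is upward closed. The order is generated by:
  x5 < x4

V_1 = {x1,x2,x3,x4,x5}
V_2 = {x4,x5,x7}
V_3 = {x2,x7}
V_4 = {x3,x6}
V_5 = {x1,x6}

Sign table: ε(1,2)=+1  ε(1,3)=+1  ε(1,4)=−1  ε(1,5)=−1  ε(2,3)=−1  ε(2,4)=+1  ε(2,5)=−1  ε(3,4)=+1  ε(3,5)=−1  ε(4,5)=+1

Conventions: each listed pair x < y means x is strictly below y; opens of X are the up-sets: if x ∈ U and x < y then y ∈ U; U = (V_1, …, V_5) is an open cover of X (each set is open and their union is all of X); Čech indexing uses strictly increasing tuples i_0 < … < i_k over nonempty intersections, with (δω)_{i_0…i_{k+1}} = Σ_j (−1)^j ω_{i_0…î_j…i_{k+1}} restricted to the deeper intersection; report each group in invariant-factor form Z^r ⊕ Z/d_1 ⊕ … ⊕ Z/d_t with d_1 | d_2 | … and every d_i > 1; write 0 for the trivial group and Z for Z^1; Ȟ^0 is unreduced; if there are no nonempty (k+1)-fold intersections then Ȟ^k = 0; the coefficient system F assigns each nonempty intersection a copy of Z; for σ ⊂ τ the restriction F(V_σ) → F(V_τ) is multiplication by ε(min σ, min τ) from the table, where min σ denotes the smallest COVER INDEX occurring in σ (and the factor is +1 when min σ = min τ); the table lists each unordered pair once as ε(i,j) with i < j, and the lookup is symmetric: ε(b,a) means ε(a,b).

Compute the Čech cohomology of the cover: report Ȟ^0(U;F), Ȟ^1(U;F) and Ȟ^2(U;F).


nerve simplices:
  V12={x4,x5} V13={x2} V14={x3} V15={x1} V23={x7} V45={x6}
C dims 5,6; δ0: rk 5, SNF 1^4·2
degree 0: 5−5−0 = 0 → Ȟ^0 ≅ 0
degree 1: 6−0−5 = 1 plus torsion [2] → Ȟ^1 ≅ Z ⊕ Z/2
degree 2: 0−0−0 = 0 → Ȟ^2 ≅ 0

Ȟ^0 ≅ 0; Ȟ^1 ≅ Z ⊕ Z/2; Ȟ^2 ≅ 0


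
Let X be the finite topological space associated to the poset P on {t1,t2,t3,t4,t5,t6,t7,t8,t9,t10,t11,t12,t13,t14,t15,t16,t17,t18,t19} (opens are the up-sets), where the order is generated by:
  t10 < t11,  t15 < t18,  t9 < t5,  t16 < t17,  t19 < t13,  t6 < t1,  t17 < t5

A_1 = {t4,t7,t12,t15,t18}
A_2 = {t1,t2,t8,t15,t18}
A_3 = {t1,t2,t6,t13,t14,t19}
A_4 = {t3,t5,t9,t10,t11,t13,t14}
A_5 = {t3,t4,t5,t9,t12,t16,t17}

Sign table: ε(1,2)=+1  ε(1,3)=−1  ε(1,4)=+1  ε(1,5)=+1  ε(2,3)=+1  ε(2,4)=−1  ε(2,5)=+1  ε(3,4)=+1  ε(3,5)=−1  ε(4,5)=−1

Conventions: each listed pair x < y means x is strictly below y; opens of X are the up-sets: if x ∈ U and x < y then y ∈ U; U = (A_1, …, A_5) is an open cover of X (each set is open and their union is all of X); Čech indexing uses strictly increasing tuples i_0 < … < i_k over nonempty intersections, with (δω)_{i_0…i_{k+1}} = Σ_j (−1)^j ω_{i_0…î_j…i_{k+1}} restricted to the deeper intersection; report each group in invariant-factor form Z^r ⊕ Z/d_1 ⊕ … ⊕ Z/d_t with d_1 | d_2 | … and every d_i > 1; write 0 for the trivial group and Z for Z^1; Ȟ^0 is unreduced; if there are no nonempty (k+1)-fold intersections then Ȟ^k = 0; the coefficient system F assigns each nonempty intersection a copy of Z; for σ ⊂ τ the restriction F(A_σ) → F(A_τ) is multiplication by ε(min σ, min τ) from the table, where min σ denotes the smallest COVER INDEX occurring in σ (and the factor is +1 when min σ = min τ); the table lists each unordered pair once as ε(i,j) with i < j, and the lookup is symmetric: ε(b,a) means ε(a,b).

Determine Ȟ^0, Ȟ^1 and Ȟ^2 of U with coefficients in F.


Ȟ^0 = 0, Ȟ^1 = Z/2, Ȟ^2 = 0

nerve simplices:
  A12={t15,t18} A15={t4,t12} A23={t1,t2} A34={t13,t14} A45={t3,t5,t9}
C dims 5,5; δ0: rk 5, SNF 1^4·2
degree 0: 5−5−0 = 0 → Ȟ^0 ≅ 0
degree 1: 5−0−5 = 0 plus torsion [2] → Ȟ^1 ≅ Z/2
degree 2: 0−0−0 = 0 → Ȟ^2 ≅ 0


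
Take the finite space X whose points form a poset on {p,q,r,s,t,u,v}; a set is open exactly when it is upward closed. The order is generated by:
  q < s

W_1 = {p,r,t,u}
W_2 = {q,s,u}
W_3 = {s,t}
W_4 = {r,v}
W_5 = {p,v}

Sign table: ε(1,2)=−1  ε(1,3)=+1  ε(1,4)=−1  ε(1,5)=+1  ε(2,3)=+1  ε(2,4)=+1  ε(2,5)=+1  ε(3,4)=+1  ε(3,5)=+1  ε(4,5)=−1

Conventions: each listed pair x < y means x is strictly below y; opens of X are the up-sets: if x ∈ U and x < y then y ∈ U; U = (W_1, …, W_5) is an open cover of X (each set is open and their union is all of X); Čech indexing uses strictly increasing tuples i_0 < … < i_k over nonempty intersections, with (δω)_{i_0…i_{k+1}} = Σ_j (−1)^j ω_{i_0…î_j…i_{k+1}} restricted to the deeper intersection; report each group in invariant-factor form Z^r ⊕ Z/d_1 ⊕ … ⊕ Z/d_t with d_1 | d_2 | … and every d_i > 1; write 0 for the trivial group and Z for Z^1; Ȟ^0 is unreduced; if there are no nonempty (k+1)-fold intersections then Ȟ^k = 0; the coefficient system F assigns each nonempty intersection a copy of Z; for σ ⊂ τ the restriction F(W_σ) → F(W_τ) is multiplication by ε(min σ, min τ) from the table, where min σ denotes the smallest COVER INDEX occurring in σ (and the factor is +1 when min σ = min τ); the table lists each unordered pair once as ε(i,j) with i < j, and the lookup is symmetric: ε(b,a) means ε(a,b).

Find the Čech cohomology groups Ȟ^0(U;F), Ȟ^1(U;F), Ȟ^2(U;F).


Ȟ^0 = 0,  Ȟ^1 = Z ⊕ Z/2,  Ȟ^2 = 0

nonempty intersections:
  W12={u} W13={t} W14={r} W15={p} W23={s} W45={v}
C dims 5,6; δ0: rk 5, SNF 1^4·2
Ȟ^0: (5−5)−0=0 ⇒ 0
Ȟ^1: (6−0)−5=1 plus torsion [2] ⇒ Z ⊕ Z/2
Ȟ^2: (0−0)−0=0 ⇒ 0


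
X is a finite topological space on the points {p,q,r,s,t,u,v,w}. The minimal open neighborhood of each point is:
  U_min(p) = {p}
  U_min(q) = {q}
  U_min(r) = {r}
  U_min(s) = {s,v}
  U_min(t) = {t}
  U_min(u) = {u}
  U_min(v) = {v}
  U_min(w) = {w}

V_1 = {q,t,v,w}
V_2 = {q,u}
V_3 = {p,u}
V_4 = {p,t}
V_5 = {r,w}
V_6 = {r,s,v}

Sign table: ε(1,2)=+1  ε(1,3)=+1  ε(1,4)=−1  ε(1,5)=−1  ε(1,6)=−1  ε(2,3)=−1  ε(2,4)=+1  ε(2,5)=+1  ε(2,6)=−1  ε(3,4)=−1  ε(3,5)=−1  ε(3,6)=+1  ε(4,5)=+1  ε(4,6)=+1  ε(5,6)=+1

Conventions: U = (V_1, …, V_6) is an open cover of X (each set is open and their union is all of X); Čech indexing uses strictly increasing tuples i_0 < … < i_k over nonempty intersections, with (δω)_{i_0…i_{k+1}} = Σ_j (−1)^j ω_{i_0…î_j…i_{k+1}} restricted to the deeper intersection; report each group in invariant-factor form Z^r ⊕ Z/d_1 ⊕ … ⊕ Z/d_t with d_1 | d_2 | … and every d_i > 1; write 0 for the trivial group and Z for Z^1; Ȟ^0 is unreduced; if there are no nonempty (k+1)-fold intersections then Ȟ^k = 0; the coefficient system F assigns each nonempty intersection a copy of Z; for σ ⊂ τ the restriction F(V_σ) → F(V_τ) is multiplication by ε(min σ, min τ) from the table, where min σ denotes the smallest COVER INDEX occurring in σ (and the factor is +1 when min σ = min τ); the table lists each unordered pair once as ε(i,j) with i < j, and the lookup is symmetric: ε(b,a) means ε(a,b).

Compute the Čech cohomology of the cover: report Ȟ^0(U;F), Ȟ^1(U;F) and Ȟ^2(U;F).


Ȟ^0 ≅ 0,  Ȟ^1 ≅ Z ⊕ Z/2,  Ȟ^2 ≅ 0

nonempty overlaps:
  V12={q} V14={t} V15={w} V16={v} V23={u} V34={p} V56={r}
C dims 6,7; δ0: rk 6, SNF 1^5·2
degree 0: 6−6−0 = 0 → Ȟ^0 ≅ 0
degree 1: 7−0−6 = 1 plus torsion [2] → Ȟ^1 ≅ Z ⊕ Z/2
degree 2: 0−0−0 = 0 → Ȟ^2 ≅ 0


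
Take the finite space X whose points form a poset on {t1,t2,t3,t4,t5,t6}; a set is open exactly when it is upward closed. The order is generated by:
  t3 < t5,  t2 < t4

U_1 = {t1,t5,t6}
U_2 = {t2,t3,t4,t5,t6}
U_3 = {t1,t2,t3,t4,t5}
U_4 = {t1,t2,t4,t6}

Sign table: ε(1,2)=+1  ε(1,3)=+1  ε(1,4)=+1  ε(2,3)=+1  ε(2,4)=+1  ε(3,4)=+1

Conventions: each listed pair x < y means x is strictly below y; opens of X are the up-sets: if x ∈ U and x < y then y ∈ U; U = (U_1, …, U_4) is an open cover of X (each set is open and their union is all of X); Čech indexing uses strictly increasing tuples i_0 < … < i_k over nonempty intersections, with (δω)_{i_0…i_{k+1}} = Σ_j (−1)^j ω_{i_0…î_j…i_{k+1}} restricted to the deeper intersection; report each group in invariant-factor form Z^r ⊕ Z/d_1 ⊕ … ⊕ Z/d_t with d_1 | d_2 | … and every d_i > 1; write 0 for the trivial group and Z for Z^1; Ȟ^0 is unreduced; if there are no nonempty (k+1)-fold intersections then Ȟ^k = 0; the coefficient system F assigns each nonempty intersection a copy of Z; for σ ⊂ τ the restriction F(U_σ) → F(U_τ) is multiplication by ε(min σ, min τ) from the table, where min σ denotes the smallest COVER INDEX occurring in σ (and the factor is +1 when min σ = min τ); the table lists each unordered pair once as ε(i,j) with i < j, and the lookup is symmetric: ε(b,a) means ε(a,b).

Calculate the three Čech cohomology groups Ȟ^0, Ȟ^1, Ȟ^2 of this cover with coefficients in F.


nerve simplices:
  U12={t5,t6} U13={t1,t5} U14={t1,t6} U23={t2,t3,t4,t5} U24={t2,t4,t6} U34={t1,t2,t4}
  U123={t5} U124={t6} U134={t1} U234={t2,t4}
C dims 4,6,4; δ0: rk 3, SNF 1^3; δ1: rk 3, SNF 1^3
degree 0: 4−3−0 = 1 → Ȟ^0 ≅ Z
degree 1: 6−3−3 = 0 → Ȟ^1 ≅ 0
degree 2: 4−0−3 = 1 → Ȟ^2 ≅ Z

Ȟ^0(U;F) ≅ Z, Ȟ^1(U;F) ≅ 0 and Ȟ^2(U;F) ≅ Z


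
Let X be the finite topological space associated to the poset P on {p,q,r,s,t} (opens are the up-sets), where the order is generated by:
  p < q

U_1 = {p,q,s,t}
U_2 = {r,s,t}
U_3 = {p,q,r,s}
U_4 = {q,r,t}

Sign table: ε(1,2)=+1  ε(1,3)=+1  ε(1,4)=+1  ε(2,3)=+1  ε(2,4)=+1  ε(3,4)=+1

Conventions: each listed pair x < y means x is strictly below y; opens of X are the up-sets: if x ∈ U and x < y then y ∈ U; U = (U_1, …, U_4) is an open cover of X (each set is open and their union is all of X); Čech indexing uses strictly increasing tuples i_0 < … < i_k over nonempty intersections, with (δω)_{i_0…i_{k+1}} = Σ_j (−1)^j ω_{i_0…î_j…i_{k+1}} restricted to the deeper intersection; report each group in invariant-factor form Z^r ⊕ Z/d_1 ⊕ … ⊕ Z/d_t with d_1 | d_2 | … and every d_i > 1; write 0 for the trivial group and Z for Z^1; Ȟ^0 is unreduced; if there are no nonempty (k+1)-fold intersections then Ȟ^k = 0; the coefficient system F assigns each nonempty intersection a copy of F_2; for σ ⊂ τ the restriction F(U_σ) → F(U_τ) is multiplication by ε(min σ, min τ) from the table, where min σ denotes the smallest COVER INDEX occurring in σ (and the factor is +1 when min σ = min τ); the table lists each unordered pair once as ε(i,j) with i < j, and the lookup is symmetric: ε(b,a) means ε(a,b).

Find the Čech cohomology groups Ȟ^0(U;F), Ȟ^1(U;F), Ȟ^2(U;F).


Ȟ^0 ≅ Z/2,  Ȟ^1 ≅ 0,  Ȟ^2 ≅ Z/2

intersection data:
  U12={s,t} U13={p,q,s} U14={q,t} U23={r,s} U24={r,t} U34={q,r}
  U123={s} U124={t} U134={q} U234={r}
C dims 4,6,4; δ0: rk_F2 3; δ1: rk_F2 3
Ȟ^0 = (4 − 3) − 0 = 1, so Ȟ^0 ≅ Z/2
Ȟ^1 = (6 − 3) − 3 = 0, so Ȟ^1 ≅ 0
Ȟ^2 = (4 − 0) − 3 = 1, so Ȟ^2 ≅ Z/2


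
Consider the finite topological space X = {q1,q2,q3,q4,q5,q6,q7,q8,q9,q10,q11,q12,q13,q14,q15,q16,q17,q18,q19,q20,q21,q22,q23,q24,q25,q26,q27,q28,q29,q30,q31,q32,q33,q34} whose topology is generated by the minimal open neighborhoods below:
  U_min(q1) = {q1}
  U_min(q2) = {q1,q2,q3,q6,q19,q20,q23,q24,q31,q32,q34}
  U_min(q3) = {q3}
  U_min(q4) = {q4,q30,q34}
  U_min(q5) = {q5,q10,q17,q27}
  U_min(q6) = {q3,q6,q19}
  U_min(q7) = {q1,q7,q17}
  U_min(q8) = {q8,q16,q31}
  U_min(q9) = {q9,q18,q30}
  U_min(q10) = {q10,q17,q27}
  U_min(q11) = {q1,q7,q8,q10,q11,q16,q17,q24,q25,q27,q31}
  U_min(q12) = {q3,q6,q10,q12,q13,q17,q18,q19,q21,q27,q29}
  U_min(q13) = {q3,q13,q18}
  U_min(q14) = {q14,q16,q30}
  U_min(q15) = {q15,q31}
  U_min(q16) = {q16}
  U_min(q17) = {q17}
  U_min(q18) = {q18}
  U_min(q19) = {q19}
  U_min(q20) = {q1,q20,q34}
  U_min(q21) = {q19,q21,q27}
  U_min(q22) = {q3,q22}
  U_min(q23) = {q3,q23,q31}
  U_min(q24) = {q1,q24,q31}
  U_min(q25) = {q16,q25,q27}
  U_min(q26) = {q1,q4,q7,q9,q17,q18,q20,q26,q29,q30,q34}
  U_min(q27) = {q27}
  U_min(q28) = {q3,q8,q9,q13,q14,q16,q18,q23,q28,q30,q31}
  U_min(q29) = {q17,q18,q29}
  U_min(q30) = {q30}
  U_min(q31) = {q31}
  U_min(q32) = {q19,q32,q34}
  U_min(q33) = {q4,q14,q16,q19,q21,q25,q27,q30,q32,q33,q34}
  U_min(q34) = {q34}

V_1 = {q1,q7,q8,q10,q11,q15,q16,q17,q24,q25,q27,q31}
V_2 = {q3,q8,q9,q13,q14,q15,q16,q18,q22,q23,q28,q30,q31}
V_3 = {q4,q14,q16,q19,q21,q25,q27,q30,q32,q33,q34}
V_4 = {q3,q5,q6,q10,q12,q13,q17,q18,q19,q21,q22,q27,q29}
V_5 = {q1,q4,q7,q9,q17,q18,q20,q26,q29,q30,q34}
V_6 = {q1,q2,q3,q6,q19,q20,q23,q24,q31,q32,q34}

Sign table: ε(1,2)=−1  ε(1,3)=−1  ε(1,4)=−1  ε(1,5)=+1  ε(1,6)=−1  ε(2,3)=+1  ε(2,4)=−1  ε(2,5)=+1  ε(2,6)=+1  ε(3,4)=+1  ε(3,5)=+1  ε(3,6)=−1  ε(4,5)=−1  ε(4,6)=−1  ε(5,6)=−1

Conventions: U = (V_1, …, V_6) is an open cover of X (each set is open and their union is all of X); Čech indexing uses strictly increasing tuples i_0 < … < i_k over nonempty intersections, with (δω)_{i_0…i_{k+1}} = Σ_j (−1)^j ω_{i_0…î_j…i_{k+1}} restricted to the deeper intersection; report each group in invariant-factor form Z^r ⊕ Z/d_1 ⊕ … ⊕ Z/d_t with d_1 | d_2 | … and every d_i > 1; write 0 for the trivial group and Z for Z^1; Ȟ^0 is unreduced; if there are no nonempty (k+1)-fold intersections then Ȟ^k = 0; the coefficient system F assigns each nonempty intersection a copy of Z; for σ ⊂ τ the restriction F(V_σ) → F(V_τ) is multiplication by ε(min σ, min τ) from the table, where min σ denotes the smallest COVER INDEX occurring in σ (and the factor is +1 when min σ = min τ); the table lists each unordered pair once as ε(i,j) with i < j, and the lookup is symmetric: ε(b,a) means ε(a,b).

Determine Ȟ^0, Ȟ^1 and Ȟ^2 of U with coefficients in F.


cover nerve:
  V12={q8,q15,q16,q31} V13={q16,q25,q27} V14={q10,q17,q27} V15={q1,q7,q17} V16={q1,q24,q31} V23={q14,q16,q30} V24={q3,q13,q18,q22} V25={q9,q18,q30} V26={q3,q23,q31} V34={q19,q21,q27} V35={q4,q30,q34} V36={q19,q32,q34} V45={q17,q18,q29} V46={q3,q6,q19} V56={q1,q20,q34}
  V123={q16} V126={q31} V134={q27} V145={q17} V156={q1} V235={q30} V245={q18} V246={q3} V346={q19} V356={q34}
C dims 6,15,10; δ0: rk 6, SNF 1^5·2; δ1: rk 9, SNF 1^9
Ȟ^0: (6−6)−0=0 ⇒ 0
Ȟ^1: (15−9)−6=0 plus torsion [2] ⇒ Z/2
Ȟ^2: (10−0)−9=1 ⇒ Z

Ȟ^0 = 0, Ȟ^1 = Z/2 and Ȟ^2 = Z


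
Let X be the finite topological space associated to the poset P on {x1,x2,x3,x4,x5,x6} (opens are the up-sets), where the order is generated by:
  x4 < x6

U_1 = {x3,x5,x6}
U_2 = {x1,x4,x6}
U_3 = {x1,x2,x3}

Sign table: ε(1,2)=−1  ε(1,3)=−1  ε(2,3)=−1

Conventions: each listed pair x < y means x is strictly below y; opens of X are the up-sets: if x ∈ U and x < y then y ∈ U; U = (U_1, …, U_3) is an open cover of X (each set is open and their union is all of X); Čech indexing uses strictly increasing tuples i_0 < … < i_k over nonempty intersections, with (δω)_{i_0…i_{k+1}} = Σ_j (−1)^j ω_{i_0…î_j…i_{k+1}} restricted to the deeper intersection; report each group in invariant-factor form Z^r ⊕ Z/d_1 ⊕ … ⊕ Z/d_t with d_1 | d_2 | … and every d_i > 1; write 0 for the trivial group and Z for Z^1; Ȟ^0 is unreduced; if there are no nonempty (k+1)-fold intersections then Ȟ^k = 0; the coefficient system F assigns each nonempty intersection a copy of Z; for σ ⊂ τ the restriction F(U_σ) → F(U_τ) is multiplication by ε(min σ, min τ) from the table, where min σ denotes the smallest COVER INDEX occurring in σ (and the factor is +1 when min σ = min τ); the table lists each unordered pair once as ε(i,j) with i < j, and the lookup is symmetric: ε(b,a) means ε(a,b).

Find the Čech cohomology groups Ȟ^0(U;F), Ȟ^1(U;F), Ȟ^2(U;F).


nerve of the cover:
  U12={x6} U13={x3} U23={x1}
C dims 3,3; δ0: rk 3, SNF 1^2·2
Ȟ^0 = (3 − 3) − 0 = 0, so Ȟ^0 ≅ 0
Ȟ^1 = (3 − 0) − 3 = 0 plus torsion [2], so Ȟ^1 ≅ Z/2
Ȟ^2 = (0 − 0) − 0 = 0, so Ȟ^2 ≅ 0

Ȟ^0 = 0, Ȟ^1 = Z/2, Ȟ^2 = 0


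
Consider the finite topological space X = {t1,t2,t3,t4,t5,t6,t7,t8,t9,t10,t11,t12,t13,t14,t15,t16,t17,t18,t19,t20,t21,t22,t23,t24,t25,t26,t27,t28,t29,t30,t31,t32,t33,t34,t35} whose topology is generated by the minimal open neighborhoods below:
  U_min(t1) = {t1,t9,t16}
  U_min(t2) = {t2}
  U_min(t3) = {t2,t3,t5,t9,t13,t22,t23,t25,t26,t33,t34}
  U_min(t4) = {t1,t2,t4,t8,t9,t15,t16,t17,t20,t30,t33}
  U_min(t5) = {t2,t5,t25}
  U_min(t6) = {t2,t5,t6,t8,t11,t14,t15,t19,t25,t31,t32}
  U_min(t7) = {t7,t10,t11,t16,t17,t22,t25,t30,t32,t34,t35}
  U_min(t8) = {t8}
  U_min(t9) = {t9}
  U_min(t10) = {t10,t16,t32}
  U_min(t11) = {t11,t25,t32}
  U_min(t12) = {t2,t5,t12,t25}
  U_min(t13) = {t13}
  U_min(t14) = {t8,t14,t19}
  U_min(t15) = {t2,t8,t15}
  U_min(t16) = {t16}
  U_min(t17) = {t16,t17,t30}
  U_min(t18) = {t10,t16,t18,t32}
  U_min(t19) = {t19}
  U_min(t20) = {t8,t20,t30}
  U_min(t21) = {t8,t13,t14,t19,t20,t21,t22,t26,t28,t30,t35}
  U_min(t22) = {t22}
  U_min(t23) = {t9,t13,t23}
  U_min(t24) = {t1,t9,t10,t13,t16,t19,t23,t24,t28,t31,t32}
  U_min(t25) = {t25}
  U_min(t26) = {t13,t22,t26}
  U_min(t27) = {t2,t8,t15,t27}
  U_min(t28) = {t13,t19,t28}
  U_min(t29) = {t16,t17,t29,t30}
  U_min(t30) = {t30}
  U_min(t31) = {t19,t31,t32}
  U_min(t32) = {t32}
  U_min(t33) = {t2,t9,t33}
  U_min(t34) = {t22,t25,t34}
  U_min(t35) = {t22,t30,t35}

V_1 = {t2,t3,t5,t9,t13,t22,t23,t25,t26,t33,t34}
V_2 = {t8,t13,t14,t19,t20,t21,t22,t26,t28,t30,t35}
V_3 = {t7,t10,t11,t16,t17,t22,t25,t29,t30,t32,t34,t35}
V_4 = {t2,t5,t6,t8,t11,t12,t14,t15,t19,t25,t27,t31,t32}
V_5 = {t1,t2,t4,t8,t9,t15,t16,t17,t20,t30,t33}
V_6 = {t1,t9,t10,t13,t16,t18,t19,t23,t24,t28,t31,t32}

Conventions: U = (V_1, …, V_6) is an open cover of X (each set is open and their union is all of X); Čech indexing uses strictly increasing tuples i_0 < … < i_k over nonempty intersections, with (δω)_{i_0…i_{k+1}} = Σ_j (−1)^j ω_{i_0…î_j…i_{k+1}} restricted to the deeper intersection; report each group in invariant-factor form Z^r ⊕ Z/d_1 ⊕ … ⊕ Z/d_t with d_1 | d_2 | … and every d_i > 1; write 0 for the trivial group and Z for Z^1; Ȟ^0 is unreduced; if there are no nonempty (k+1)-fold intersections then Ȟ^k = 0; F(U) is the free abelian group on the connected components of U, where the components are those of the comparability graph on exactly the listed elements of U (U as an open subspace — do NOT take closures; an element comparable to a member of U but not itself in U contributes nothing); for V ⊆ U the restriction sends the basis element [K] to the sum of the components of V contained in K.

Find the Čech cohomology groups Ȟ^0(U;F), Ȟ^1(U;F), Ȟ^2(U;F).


Ȟ^0 ≅ Z; Ȟ^1 ≅ 0; Ȟ^2 ≅ Z/2

intersection data:
  V12={t13,t22,t26} V13={t22,t25,t34} V14={t2,t5,t25} V15={t2,t9,t33} V16={t9,t13,t23} V23={t22,t30,t35} V24={t8,t14,t19} V25={t8,t20,t30} V26={t13,t19,t28} V34={t11,t25,t32} V35={t16,t17,t30} V36={t10,t16,t32} V45={t2,t8,t15} V46={t19,t31,t32} V56={t1,t9,t16}
  V123={t22} V126={t13} V134={t25} V145={t2} V156={t9} V235={t30} V245={t8} V246={t19} V346={t32} V356={t16}
components per intersection:
  V1: {t2,t3,t5,t9,t13,t22,t23,t25,t26,t33,t34}
  V2: {t8,t13,t14,t19,t20,t21,t22,t26,t28,t30,t35}
  V3: {t7,t10,t11,t16,t17,t22,t25,t29,t30,t32,t34,t35}
  V4: {t2,t5,t6,t8,t11,t12,t14,t15,t19,t25,t27,t31,t32}
  V5: {t1,t2,t4,t8,t9,t15,t16,t17,t20,t30,t33}
  V6: {t1,t9,t10,t13,t16,t18,t19,t23,t24,t28,t31,t32}
  V12: {t13,t22,t26}
  V13: {t22,t25,t34}
  V14: {t2,t5,t25}
  V15: {t2,t9,t33}
  V16: {t9,t13,t23}
  V23: {t22,t30,t35}
  V24: {t8,t14,t19}
  V25: {t8,t20,t30}
  V26: {t13,t19,t28}
  V34: {t11,t25,t32}
  V35: {t16,t17,t30}
  V36: {t10,t16,t32}
  V45: {t2,t8,t15}
  V46: {t19,t31,t32}
  V56: {t1,t9,t16}
  V123: {t22}
  V126: {t13}
  V134: {t25}
  V145: {t2}
  V156: {t9}
  V235: {t30}
  V245: {t8}
  V246: {t19}
  V346: {t32}
  V356: {t16}
C dims 6,15,10; δ0: rk 5, SNF 1^5; δ1: rk 10, SNF 1^9·2
Ȟ^0 = (6 − 5) − 0 = 1, so Ȟ^0 ≅ Z
Ȟ^1 = (15 − 10) − 5 = 0, so Ȟ^1 ≅ 0
Ȟ^2 = (10 − 0) − 10 = 0 plus torsion [2], so Ȟ^2 ≅ Z/2


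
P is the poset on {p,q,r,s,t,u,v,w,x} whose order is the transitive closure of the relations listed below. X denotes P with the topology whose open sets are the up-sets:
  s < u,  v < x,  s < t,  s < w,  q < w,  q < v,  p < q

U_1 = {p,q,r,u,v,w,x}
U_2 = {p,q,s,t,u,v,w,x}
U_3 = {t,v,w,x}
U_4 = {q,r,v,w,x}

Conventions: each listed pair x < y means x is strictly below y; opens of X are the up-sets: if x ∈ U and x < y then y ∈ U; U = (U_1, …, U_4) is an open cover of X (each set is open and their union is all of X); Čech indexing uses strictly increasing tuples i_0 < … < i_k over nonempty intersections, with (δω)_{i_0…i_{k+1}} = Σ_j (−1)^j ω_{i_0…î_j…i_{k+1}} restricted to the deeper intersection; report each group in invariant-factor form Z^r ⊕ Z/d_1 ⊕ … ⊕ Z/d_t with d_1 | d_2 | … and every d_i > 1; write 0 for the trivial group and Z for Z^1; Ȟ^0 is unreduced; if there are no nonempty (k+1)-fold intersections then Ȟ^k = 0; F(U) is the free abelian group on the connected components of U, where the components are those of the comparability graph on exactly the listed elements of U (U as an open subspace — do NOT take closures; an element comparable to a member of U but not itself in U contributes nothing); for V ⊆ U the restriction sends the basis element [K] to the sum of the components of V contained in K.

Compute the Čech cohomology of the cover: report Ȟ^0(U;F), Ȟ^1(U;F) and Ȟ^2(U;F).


Ȟ^0(U;F) ≅ Z^2; Ȟ^1(U;F) ≅ 0; Ȟ^2(U;F) ≅ 0

nonempty intersections:
  U12={p,q,u,v,w,x} U13={v,w,x} U14={q,r,v,w,x} U23={t,v,w,x} U24={q,v,w,x} U34={v,w,x}
  U123={v,w,x} U124={q,v,w,x} U134={v,w,x} U234={v,w,x}
  U1234={v,w,x}
components per intersection:
  U1: {p,q,v,w,x} {r} {u}
  U2: {p,q,s,t,u,v,w,x}
  U3: {t} {v,x} {w}
  U4: {q,v,w,x} {r}
  U12: {p,q,v,w,x} {u}
  U13: {v,x} {w}
  U14: {q,v,w,x} {r}
  U23: {t} {v,x} {w}
  U24: {q,v,w,x}
  U34: {v,x} {w}
  U123: {v,x} {w}
  U124: {q,v,w,x}
  U134: {v,x} {w}
  U234: {v,x} {w}
  U1234: {v,x} {w}
C dims 9,12,7,2; δ0: rk 7, SNF 1^7; δ1: rk 5, SNF 1^5; δ2: rk 2, SNF 1^2
Ȟ^0: (9−7)−0=2 ⇒ Z^2
Ȟ^1: (12−5)−7=0 ⇒ 0
Ȟ^2: (7−2)−5=0 ⇒ 0
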